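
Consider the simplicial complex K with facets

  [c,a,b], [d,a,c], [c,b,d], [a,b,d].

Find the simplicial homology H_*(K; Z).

Take the total order a < b < c < d on the vertex set. Then K (dimension 2) consists of the simplices:

  0-simplices (4): a, b, c, d
  1-simplices (6): ab, ac, ad, bc, bd, cd
  2-simplices (4): abc, abd, acd, bcd

Hence C_0 ≅ Z^4, C_1 ≅ Z^6, C_2 ≅ Z^4.

∂_1: C_1 → C_0 is given by ∂[p,q] = [q] − [p]. For instance
  ∂bd = d − b.
This gives a 4×6 integer matrix of rank 3; reducing to Smith normal form yields diagonal entries (1,1,1).

The boundary map ∂_2: C_2 → C_1 maps a triangle to the signed sum of its edges. For instance
  ∂abc = bc − ac + ab,
  ∂abd = bd − ad + ab.
The resulting 6×4 matrix has rank 3, and its Smith normal form has invariant factors (1,1,1).

Computing H_k = (kernel of ∂_k) / (image of ∂_{k+1}):

  H_0: rank C_0 − rank ∂_1 = 4 − 3 = 1, and the invariant factors of ∂_1 are all 1, so H_0 = Z.
  H_1: rank ker ∂_1 − rank ∂_2 = (6 − 3) − 3 = 0, and the invariant factors of ∂_2 are all 1, so H_1 = 0.
  H_2: rank ker ∂_2 − rank ∂_3 = (4 − 3) − 0 = 1, and there is no ∂_3, so H_2 = Z.

As a check, the Euler characteristic is 4 − 6 + 4 = 2, which agrees with 1 − 0 + 1 = 2.

H_0 = Z,  H_1 = 0,  H_2 = Z.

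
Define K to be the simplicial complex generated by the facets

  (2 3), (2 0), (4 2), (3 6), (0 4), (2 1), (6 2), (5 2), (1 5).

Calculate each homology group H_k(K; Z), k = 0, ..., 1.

K has 7 vertices, 9 edges.
rank ∂_0 = 0, rank ∂_1 = 6 ⇒ b_0 = 7 − 0 − 6 = 1; all invariant factors of ∂_1 are 1 so no torsion. So H_0 = Z.
rank ∂_1 = 6, rank ∂_2 = 0 ⇒ b_1 = 9 − 6 − 0 = 3. So H_1 = Z^3.

H_0 ≅ Z,  H_1 ≅ Z^3.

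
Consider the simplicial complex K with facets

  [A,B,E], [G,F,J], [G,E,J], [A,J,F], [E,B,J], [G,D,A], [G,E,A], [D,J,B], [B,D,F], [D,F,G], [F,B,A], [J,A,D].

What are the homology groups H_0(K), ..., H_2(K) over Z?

Order the vertices as A < B < D < E < F < G < J. Listing each simplex with vertices in this order, K has dimension 2 with simplices:

  0-simplices (7): A, B, D, E, F, G, J
  1-simplices (18): AB, AD, AE, AF, AG, AJ, BD, BE, BF, BJ, DF, DG, DJ, EG, EJ, FG, FJ, GJ
  2-simplices (12): ABE, ABF, ADG, ADJ, AEG, AFJ, BDF, BDJ, BEJ, DFG, EGJ, FGJ

Hence C_0 ≅ Z^7, C_1 ≅ Z^18, C_2 ≅ Z^12.

Boundary ∂_1: C_1 → C_0 is given by ∂[p,q] = [q] − [p].
This gives a 7×18 integer matrix of rank 6; reducing to Smith normal form yields diagonal entries (1,1,1,1,1,1).

∂_2: C_2 → C_1 sends each 2-simplex [p,q,r] to [q,r] − [p,r] + [p,q]. For instance
  ∂BEJ = EJ − BJ + BE,
  ∂DFG = FG − DG + DF.
This gives a 18×12 integer matrix of rank 12; reducing to Smith normal form yields diagonal entries (1,1,1,1,1,1,1,1,1,1,1,2).

Computing H_k = (kernel of ∂_k) / (image of ∂_{k+1}):

  H_0: rank C_0 − rank ∂_1 = 7 − 6 = 1, and the invariant factors of ∂_1 are all 1, so H_0 = Z.
  H_1: rank ker ∂_1 − rank ∂_2 = (18 − 6) − 12 = 0, and ∂_2 has invariant factor 2 > 1, so H_1 = Z/2.
  H_2: rank ker ∂_2 − rank ∂_3 = (12 − 12) − 0 = 0, and there is no ∂_3, so H_2 = 0.

As a check, the Euler characteristic is 7 − 18 + 12 = 1, which agrees with 1 − 0 + 0 = 1.
(K is a triangulation of the real projective plane RP^2.)

H_0 = Z,  H_1 = Z/2,  H_2 = 0.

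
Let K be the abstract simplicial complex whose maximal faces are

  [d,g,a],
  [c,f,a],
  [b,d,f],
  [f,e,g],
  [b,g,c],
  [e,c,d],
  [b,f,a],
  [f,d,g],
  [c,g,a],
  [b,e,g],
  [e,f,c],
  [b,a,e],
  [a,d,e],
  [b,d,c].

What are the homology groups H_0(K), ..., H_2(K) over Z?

K has 7 vertices, 21 edges, 14 triangles.
rank ∂_0 = 0, rank ∂_1 = 6 ⇒ b_0 = 7 − 0 − 6 = 1; all invariant factors of ∂_1 are 1 so no torsion. So H_0 = Z.
rank ∂_1 = 6, rank ∂_2 = 13 ⇒ b_1 = 21 − 6 − 13 = 2; all invariant factors of ∂_2 are 1 so no torsion. So H_1 = Z^2.
rank ∂_2 = 13, rank ∂_3 = 0 ⇒ b_2 = 14 − 13 − 0 = 1. So H_2 = Z.

H_0 ≅ Z,  H_1 ≅ Z^2,  H_2 ≅ Z.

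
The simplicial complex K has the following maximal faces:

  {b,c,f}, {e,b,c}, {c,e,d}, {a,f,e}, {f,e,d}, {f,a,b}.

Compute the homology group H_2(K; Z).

Fix the vertex order a < b < c < d < e < f and write every simplex with vertices in increasing order. Then dim K = 2 and the simplices of K are:

  0-simplices (6): a, b, c, d, e, f
  1-simplices (12): ab, ae, af, bc, be, bf, cd, ce, cf, de, df, ef
  2-simplices (6): abf, aef, bce, bcf, cde, def

so the chain groups are C_0 ≅ Z^6, C_1 ≅ Z^12, C_2 ≅ Z^6.

Boundary ∂_1: C_1 → C_0 maps an edge to its endpoints' difference, ∂[p,q] = q − p.
The 6×12 boundary matrix has rank 5 and Smith normal form diag(1,1,1,1,1).

The boundary map ∂_2: C_2 → C_1 maps a triangle to the signed sum of its edges. For instance
  ∂abf = bf − af + ab,
  ∂aef = ef − af + ae.
The 12×6 boundary matrix has rank 6 and Smith normal form diag(1,1,1,1,1,1).

Computing H_k = (kernel of ∂_k) / (image of ∂_{k+1}):

  H_2: rank ker ∂_2 − rank ∂_3 = (6 − 6) − 0 = 0, and there is no ∂_3, so H_2 ≅ 0.

(K is a triangulation of the cylinder S^1 x I.)

H_2 = 0.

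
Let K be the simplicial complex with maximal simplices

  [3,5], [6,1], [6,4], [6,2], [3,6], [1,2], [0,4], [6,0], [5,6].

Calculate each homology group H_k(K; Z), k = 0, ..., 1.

Take the total order 0 < 1 < 2 < 3 < 4 < 5 < 6 on the vertex set. Then K (dimension 1) consists of the simplices:

  0-simplices (7): [0], [1], [2], [3], [4], [5], [6]
  1-simplices (9): [0,4], [0,6], [1,2], [1,6], [2,6], [3,5], [3,6], [4,6], [5,6]

Hence C_0 ≅ Z^7, C_1 ≅ Z^9.

∂_1: C_1 → C_0 is given by ∂[p,q] = [q] − [p].
The 7×9 boundary matrix has rank 6 and Smith normal form diag(1,1,1,1,1,1).

Computing H_k = (kernel of ∂_k) / (image of ∂_{k+1}):

  H_0: rank C_0 − rank ∂_1 = 7 − 6 = 1, and the invariant factors of ∂_1 are all 1, so H_0 = Z.
  H_1: rank ker ∂_1 − rank ∂_2 = (9 − 6) − 0 = 3, and there is no ∂_2, so H_1 = Z^3.

H_0 ≅ Z,  H_1 ≅ Z^3.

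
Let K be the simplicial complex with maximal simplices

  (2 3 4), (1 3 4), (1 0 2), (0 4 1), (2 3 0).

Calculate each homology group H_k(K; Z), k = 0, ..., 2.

H_0 = Z,  H_1 = Z,  H_2 = 0.

Order the vertices as 0 < 1 < 2 < 3 < 4. Listing each simplex with vertices in this order, K has dimension 2 with simplices:

  0-simplices (5): [0], [1], [2], [3], [4]
  1-simplices (10): [0,1], [0,2], [0,3], [0,4], [1,2], [1,3], [1,4], [2,3], [2,4], [3,4]
  2-simplices (5): [0,1,2], [0,1,4], [0,2,3], [1,3,4], [2,3,4]

giving chain groups C_0 ≅ Z^5, C_1 ≅ Z^10, C_2 ≅ Z^5.

The boundary map ∂_1: C_1 → C_0 maps an edge to its endpoints' difference, ∂[p,q] = q − p.
This gives a 5×10 integer matrix of rank 4; reducing to Smith normal form yields diagonal entries (1,1,1,1).

The boundary map ∂_2: C_2 → C_1 sends each 2-simplex [p,q,r] to [q,r] − [p,r] + [p,q]. For instance
  ∂[0,2,3] = [2,3] − [0,3] + [0,2],
  ∂[2,3,4] = [3,4] − [2,4] + [2,3].
This gives a 10×5 integer matrix of rank 5; reducing to Smith normal form yields diagonal entries (1,1,1,1,1).

Now H_k = ker ∂_k / im ∂_{k+1}, so:

  H_0: rank C_0 − rank ∂_1 = 5 − 4 = 1, and the invariant factors of ∂_1 are all 1, so H_0 = Z.
  H_1: rank ker ∂_1 − rank ∂_2 = (10 − 4) − 5 = 1, and the invariant factors of ∂_2 are all 1, so H_1 = Z.
  H_2: rank ker ∂_2 − rank ∂_3 = (5 − 5) − 0 = 0, and there is no ∂_3, so H_2 = 0.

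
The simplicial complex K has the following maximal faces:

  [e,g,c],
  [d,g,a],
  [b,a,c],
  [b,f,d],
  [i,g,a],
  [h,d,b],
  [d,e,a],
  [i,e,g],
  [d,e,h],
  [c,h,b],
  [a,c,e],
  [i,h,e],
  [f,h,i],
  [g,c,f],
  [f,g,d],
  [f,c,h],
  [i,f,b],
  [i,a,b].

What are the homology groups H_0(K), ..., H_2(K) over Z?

Take the total order a < b < c < d < e < f < g < h < i on the vertex set. Then K (dimension 2) consists of the simplices:

  0-simplices (9): a, b, c, d, e, f, g, h, i
  1-simplices (27): ab, ac, ad, ae, ag, ai, bc, bd, bf, bh, bi, ce, cf, cg, ch, de, df, dg, dh, eg, eh, ei, fg, fh, fi, gi, hi
  2-simplices (18): abc, abi, ace, ade, adg, agi, bch, bdf, bdh, bfi, ceg, cfg, cfh, deh, dfg, egi, ehi, fhi

Hence C_0 ≅ Z^9, C_1 ≅ Z^27, C_2 ≅ Z^18.

∂_1: C_1 → C_0 is given by ∂[p,q] = [q] − [p]. For instance
  ∂ei = i − e.
As a 9×27 matrix over Z this has rank 8, with invariant factors (1,1,1,1,1,1,1,1).

The boundary map ∂_2: C_2 → C_1 sends each 2-simplex [p,q,r] to [q,r] − [p,r] + [p,q]. For instance
  ∂bfi = fi − bi + bf,
  ∂cfh = fh − ch + cf.
The resulting 27×18 matrix has rank 18, and its Smith normal form has invariant factors (1,1,1,1,1,1,1,1,1,1,1,1,1,1,1,1,1,2).

Computing H_k = (kernel of ∂_k) / (image of ∂_{k+1}):

  H_0: rank C_0 − rank ∂_1 = 9 − 8 = 1, and the invariant factors of ∂_1 are all 1, so H_0 ≅ Z.
  H_1: rank ker ∂_1 − rank ∂_2 = (27 − 8) − 18 = 1, and ∂_2 has invariant factor 2 > 1, so H_1 ≅ Z ⊕ Z/2Z.
  H_2: rank ker ∂_2 − rank ∂_3 = (18 − 18) − 0 = 0, and there is no ∂_3, so H_2 ≅ 0.

As a check, the Euler characteristic is 9 − 27 + 18 = 0, which agrees with 1 − 1 + 0 = 0.

H_0 = Z,  H_1 = Z ⊕ Z/2Z,  H_2 = 0.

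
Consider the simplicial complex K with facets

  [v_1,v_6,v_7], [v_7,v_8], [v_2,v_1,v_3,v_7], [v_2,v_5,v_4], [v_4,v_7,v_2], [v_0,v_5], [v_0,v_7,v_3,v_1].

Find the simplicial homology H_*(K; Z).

We work with the vertex ordering v_0 < v_1 < v_2 < v_3 < v_4 < v_5 < v_6 < v_7 < v_8. The simplices of K, each written with vertices in increasing order, are:

  0-simplices (9): [v_0], [v_1], [v_2], [v_3], [v_4], [v_5], [v_6], [v_7], [v_8]
  1-simplices (17): (17 of them)
  2-simplices (10): [v_0,v_1,v_3], [v_0,v_1,v_7], [v_0,v_3,v_7], [v_1,v_2,v_3], [v_1,v_2,v_7], [v_1,v_3,v_7], [v_1,v_6,v_7], [v_2,v_3,v_7], [v_2,v_4,v_5], [v_2,v_4,v_7]
  3-simplices (2): [v_0,v_1,v_3,v_7], [v_1,v_2,v_3,v_7]

giving chain groups C_0 ≅ Z^9, C_1 ≅ Z^17, C_2 ≅ Z^10, C_3 ≅ Z^2.

Boundary ∂_1: C_1 → C_0 maps an edge to its endpoints' difference, ∂[p,q] = q − p.
As a 9×17 matrix over Z this has rank 8, with invariant factors (1,1,1,1,1,1,1,1).

The boundary map ∂_2: C_2 → C_1 maps a triangle to the signed sum of its edges. For instance
  ∂[v_1,v_3,v_7] = [v_3,v_7] − [v_1,v_7] + [v_1,v_3],
  ∂[v_1,v_2,v_3] = [v_2,v_3] − [v_1,v_3] + [v_1,v_2].
This gives a 17×10 integer matrix of rank 8; reducing to Smith normal form yields diagonal entries (1,1,1,1,1,1,1,1).

The boundary map ∂_3: C_3 → C_2 sends each 3-simplex σ to the alternating sum Σ_i (−1)^i (σ with its i-th vertex removed). For instance
  ∂[v_1,v_2,v_3,v_7] = [v_2,v_3,v_7] − [v_1,v_3,v_7] + [v_1,v_2,v_7] − [v_1,v_2,v_3],
  ∂[v_0,v_1,v_3,v_7] = [v_1,v_3,v_7] − [v_0,v_3,v_7] + [v_0,v_1,v_7] − [v_0,v_1,v_3].
This gives a 10×2 integer matrix of rank 2; reducing to Smith normal form yields diagonal entries (1,1).

Now H_k = ker ∂_k / im ∂_{k+1}, so:

  H_0: rank C_0 − rank ∂_1 = 9 − 8 = 1, and the invariant factors of ∂_1 are all 1, so H_0 = Z.
  H_1: rank ker ∂_1 − rank ∂_2 = (17 − 8) − 8 = 1, and the invariant factors of ∂_2 are all 1, so H_1 = Z.
  H_2: rank ker ∂_2 − rank ∂_3 = (10 − 8) − 2 = 0, and the invariant factors of ∂_3 are all 1, so H_2 = 0.
  H_3: rank ker ∂_3 − rank ∂_4 = (2 − 2) − 0 = 0, and there is no ∂_4, so H_3 = 0.

As a check, the Euler characteristic is 9 − 17 + 10 − 2 = 0, which agrees with 1 − 1 + 0 − 0 = 0.

H_0 ≅ Z,  H_1 ≅ Z,  H_2 = 0,  H_3 = 0.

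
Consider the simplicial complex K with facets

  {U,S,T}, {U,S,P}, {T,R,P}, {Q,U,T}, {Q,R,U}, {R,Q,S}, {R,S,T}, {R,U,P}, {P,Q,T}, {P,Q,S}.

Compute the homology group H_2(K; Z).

Take the total order P < Q < R < S < T < U on the vertex set. Then K (dimension 2) consists of the simplices:

  0-simplices (6): P, Q, R, S, T, U
  1-simplices (15): PQ, PR, PS, PT, PU, QR, QS, QT, QU, RS, RT, RU, ST, SU, TU
  2-simplices (10): PQS, PQT, PRT, PRU, PSU, QRS, QRU, QTU, RST, STU

so the chain groups are C_0 ≅ Z^6, C_1 ≅ Z^15, C_2 ≅ Z^10.

∂_1: C_1 → C_0 maps an edge to its endpoints' difference, ∂[p,q] = q − p.
The 6×15 boundary matrix has rank 5 and Smith normal form diag(1,1,1,1,1).

∂_2: C_2 → C_1 maps a triangle to the signed sum of its edges. For instance
  ∂RST = ST − RT + RS,
  ∂QRU = RU − QU + QR.
The resulting 15×10 matrix has rank 10, and its Smith normal form has invariant factors (1,1,1,1,1,1,1,1,1,2).

Now H_k = ker ∂_k / im ∂_{k+1}, so:

  H_2: rank ker ∂_2 − rank ∂_3 = (10 − 10) − 0 = 0, and there is no ∂_3, so H_2 = 0.

H_2 = 0.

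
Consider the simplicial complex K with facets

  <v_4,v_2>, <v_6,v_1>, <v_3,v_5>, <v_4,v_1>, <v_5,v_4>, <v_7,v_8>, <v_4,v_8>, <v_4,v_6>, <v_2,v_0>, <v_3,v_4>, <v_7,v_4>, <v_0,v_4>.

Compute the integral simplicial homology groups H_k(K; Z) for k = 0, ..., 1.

Take the total order v_0 < v_1 < v_2 < v_3 < v_4 < v_5 < v_6 < v_7 < v_8 on the vertex set. Then K (dimension 1) consists of the simplices:

  0-simplices (9): [v_0], [v_1], [v_2], [v_3], [v_4], [v_5], [v_6], [v_7], [v_8]
  1-simplices (12): [v_0,v_2], [v_0,v_4], [v_1,v_4], [v_1,v_6], [v_2,v_4], [v_3,v_4], [v_3,v_5], [v_4,v_5], [v_4,v_6], [v_4,v_7], [v_4,v_8], [v_7,v_8]

Hence C_0 ≅ Z^9, C_1 ≅ Z^12.

The boundary map ∂_1: C_1 → C_0 is given by ∂[p,q] = [q] − [p]. For instance
  ∂[v_3,v_5] = [v_5] − [v_3].
The resulting 9×12 matrix has rank 8, and its Smith normal form has invariant factors (1,1,1,1,1,1,1,1).

Reading off H_k = ker ∂_k / im ∂_{k+1}:

  H_0: rank C_0 − rank ∂_1 = 9 − 8 = 1, and the invariant factors of ∂_1 are all 1, so H_0 ≅ Z.
  H_1: rank ker ∂_1 − rank ∂_2 = (12 − 8) − 0 = 4, and there is no ∂_2, so H_1 ≅ Z^4.

H_0 ≅ Z,  H_1 ≅ Z^4.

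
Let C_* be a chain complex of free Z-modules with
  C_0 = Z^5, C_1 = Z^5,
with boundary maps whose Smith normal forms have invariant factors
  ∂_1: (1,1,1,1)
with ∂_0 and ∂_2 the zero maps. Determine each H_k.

H_0: b_0 = 5 − 0 − 4 = 1; torsion from ∂_1 factors > 1: none. So H_0 = Z.
H_1: b_1 = 5 − 4 − 0 = 1; torsion from ∂_2 factors > 1: none. So H_1 = Z.

H_0 = Z,  H_1 = Z.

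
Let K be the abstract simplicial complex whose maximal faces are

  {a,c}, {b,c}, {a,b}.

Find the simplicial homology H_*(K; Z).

Order the vertices as a < b < c. Listing each simplex with vertices in this order, K has dimension 1 with simplices:

  0-simplices (3): a, b, c
  1-simplices (3): ab, ac, bc

so the chain groups are C_0 ≅ Z^3, C_1 ≅ Z^3.

Boundary ∂_1: C_1 → C_0 is given by ∂[p,q] = [q] − [p].
The 3×3 boundary matrix has rank 2 and Smith normal form diag(1,1).

Reading off H_k = ker ∂_k / im ∂_{k+1}:

  H_0: rank C_0 − rank ∂_1 = 3 − 2 = 1, and the invariant factors of ∂_1 are all 1, so H_0 = Z.
  H_1: rank ker ∂_1 − rank ∂_2 = (3 − 2) − 0 = 1, and there is no ∂_2, so H_1 = Z.

H_0 = Z,  H_1 = Z.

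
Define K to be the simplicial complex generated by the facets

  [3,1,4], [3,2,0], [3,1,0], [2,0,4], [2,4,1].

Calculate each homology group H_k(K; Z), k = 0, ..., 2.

K has 5 vertices, 10 edges, 5 triangles.
rank ∂_0 = 0, rank ∂_1 = 4 ⇒ b_0 = 5 − 0 − 4 = 1; all invariant factors of ∂_1 are 1 so no torsion. So H_0 ≅ Z.
rank ∂_1 = 4, rank ∂_2 = 5 ⇒ b_1 = 10 − 4 − 5 = 1; all invariant factors of ∂_2 are 1 so no torsion. So H_1 ≅ Z.
rank ∂_2 = 5, rank ∂_3 = 0 ⇒ b_2 = 5 − 5 − 0 = 0. So H_2 ≅ 0.

H_0 ≅ Z,  H_1 ≅ Z,  H_2 = 0.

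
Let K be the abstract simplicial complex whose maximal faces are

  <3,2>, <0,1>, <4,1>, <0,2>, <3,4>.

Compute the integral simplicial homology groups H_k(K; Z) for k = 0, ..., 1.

Fix the vertex order 0 < 1 < 2 < 3 < 4 and write every simplex with vertices in increasing order. Then dim K = 1 and the simplices of K are:

  0-simplices (5): [0], [1], [2], [3], [4]
  1-simplices (5): [0,1], [0,2], [1,4], [2,3], [3,4]

Hence C_0 ≅ Z^5, C_1 ≅ Z^5.

The boundary map ∂_1: C_1 → C_0 is given by ∂[p,q] = [q] − [p].
As a 5×5 matrix over Z this has rank 4, with invariant factors (1,1,1,1).

Reading off H_k = ker ∂_k / im ∂_{k+1}:

  H_0: rank C_0 − rank ∂_1 = 5 − 4 = 1, and the invariant factors of ∂_1 are all 1, so H_0 = Z.
  H_1: rank ker ∂_1 − rank ∂_2 = (5 − 4) − 0 = 1, and there is no ∂_2, so H_1 = Z.

As a check, the Euler characteristic is 5 − 5 = 0, which agrees with 1 − 1 = 0.

H_0 = Z,  H_1 = Z.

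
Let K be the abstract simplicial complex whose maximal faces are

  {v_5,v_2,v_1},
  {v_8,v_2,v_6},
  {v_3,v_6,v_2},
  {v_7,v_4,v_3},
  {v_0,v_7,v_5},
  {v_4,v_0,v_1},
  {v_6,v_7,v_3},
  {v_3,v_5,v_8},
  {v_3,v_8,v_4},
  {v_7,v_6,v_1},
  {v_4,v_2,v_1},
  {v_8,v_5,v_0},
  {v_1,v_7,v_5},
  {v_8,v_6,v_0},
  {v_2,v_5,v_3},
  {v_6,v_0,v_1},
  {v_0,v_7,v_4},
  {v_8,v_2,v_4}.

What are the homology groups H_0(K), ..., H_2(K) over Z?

Take the total order v_0 < v_1 < v_2 < v_3 < v_4 < v_5 < v_6 < v_7 < v_8 on the vertex set. Then K (dimension 2) consists of the simplices:

  0-simplices (9): [v_0], [v_1], [v_2], [v_3], [v_4], [v_5], [v_6], [v_7], [v_8]
  1-simplices (27): (27 of them)
  2-simplices (18): (18 of them)

so the chain groups are C_0 ≅ Z^9, C_1 ≅ Z^27, C_2 ≅ Z^18.

Boundary ∂_1: C_1 → C_0 maps an edge to its endpoints' difference, ∂[p,q] = q − p.
As a 9×27 matrix over Z this has rank 8, with invariant factors (1,1,1,1,1,1,1,1).

Boundary ∂_2: C_2 → C_1 sends each 2-simplex [p,q,r] to [q,r] − [p,r] + [p,q]. For instance
  ∂[v_1,v_2,v_4] = [v_2,v_4] − [v_1,v_4] + [v_1,v_2],
  ∂[v_3,v_6,v_7] = [v_6,v_7] − [v_3,v_7] + [v_3,v_6].
The resulting 27×18 matrix has rank 18, and its Smith normal form has invariant factors (1,1,1,1,1,1,1,1,1,1,1,1,1,1,1,1,1,2).

Reading off H_k = ker ∂_k / im ∂_{k+1}:

  H_0: rank C_0 − rank ∂_1 = 9 − 8 = 1, and the invariant factors of ∂_1 are all 1, so H_0 = Z.
  H_1: rank ker ∂_1 − rank ∂_2 = (27 − 8) − 18 = 1, and ∂_2 has invariant factor 2 > 1, so H_1 = Z ⊕ Z/2Z.
  H_2: rank ker ∂_2 − rank ∂_3 = (18 − 18) − 0 = 0, and there is no ∂_3, so H_2 = 0.

H_0 = Z,  H_1 = Z ⊕ Z/2Z,  H_2 = 0.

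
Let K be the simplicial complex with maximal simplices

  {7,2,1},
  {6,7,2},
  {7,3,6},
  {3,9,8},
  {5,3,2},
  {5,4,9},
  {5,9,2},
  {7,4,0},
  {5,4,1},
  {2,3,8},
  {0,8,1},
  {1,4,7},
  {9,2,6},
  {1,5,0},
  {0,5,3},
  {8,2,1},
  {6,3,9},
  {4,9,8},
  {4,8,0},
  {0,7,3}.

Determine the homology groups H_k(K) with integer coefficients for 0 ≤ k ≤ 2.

We work with the vertex ordering 0 < 1 < 2 < 3 < 4 < 5 < 6 < 7 < 8 < 9. The simplices of K, each written with vertices in increasing order, are:

  0-simplices (10): [0], [1], [2], [3], [4], [5], [6], [7], [8], [9]
  1-simplices (30): (30 of them)
  2-simplices (20): (20 of them)

giving chain groups C_0 ≅ Z^10, C_1 ≅ Z^30, C_2 ≅ Z^20.

∂_1: C_1 → C_0 sends each edge [p,q] (with p < q) to q − p. For instance
  ∂[1,7] = [7] − [1].
The 10×30 boundary matrix has rank 9 and Smith normal form diag(1,1,1,1,1,1,1,1,1).

∂_2: C_2 → C_1 acts by ∂[p,q,r] = [q,r] − [p,r] + [p,q]. For instance
  ∂[0,3,7] = [3,7] − [0,7] + [0,3],
  ∂[0,1,5] = [1,5] − [0,5] + [0,1].
The resulting 30×20 matrix has rank 20, and its Smith normal form has invariant factors (1,1,1,1,1,1,1,1,1,1,1,1,1,1,1,1,1,1,1,2).

From H_k ≅ ker(∂_k) / im(∂_{k+1}) we obtain:

  H_0: rank C_0 − rank ∂_1 = 10 − 9 = 1, and the invariant factors of ∂_1 are all 1, so H_0 = Z.
  H_1: rank ker ∂_1 − rank ∂_2 = (30 − 9) − 20 = 1, and ∂_2 has invariant factor 2 > 1, so H_1 = Z ⊕ Z/2.
  H_2: rank ker ∂_2 − rank ∂_3 = (20 − 20) − 0 = 0, and there is no ∂_3, so H_2 = 0.

As a check, the Euler characteristic is 10 − 30 + 20 = 0, which agrees with 1 − 1 + 0 = 0.

H_0 ≅ Z,  H_1 ≅ Z ⊕ Z/2,  H_2 = 0.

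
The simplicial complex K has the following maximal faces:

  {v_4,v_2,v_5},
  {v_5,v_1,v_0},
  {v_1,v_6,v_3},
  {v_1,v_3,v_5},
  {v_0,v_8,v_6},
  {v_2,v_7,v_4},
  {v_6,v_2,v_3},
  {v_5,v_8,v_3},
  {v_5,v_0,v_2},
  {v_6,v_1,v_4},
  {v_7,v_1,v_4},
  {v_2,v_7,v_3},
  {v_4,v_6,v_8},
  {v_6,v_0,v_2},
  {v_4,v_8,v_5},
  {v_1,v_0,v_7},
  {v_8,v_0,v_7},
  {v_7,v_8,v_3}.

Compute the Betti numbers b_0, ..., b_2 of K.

b_0 = 1, b_1 = 2, b_2 = 1.

Fix the vertex order v_0 < v_1 < v_2 < v_3 < v_4 < v_5 < v_6 < v_7 < v_8 and write every simplex with vertices in increasing order. Then dim K = 2 and the simplices of K are:

  0-simplices (9): [v_0], [v_1], [v_2], [v_3], [v_4], [v_5], [v_6], [v_7], [v_8]
  1-simplices (27): (27 of them)
  2-simplices (18): (18 of them)

so the chain groups are C_0 ≅ Z^9, C_1 ≅ Z^27, C_2 ≅ Z^18.

∂_1: C_1 → C_0 maps an edge to its endpoints' difference, ∂[p,q] = q − p. For instance
  ∂[v_4,v_7] = [v_7] − [v_4].
As a 9×27 matrix over Z this has rank 8, with invariant factors (1,1,1,1,1,1,1,1).

Boundary ∂_2: C_2 → C_1 acts by ∂[p,q,r] = [q,r] − [p,r] + [p,q]. For instance
  ∂[v_4,v_6,v_8] = [v_6,v_8] − [v_4,v_8] + [v_4,v_6],
  ∂[v_1,v_3,v_5] = [v_3,v_5] − [v_1,v_5] + [v_1,v_3].
As a 27×18 matrix over Z this has rank 17, with invariant factors (1,1,1,1,1,1,1,1,1,1,1,1,1,1,1,1,1).

Computing H_k = (kernel of ∂_k) / (image of ∂_{k+1}):

  H_0: rank C_0 − rank ∂_1 = 9 − 8 = 1, and the invariant factors of ∂_1 are all 1, so H_0 ≅ Z.
  H_1: rank ker ∂_1 − rank ∂_2 = (27 − 8) − 17 = 2, and the invariant factors of ∂_2 are all 1, so H_1 ≅ Z^2.
  H_2: rank ker ∂_2 − rank ∂_3 = (18 − 17) − 0 = 1, and there is no ∂_3, so H_2 ≅ Z.

Hence the Betti numbers are b_0 = 1, b_1 = 2, b_2 = 1.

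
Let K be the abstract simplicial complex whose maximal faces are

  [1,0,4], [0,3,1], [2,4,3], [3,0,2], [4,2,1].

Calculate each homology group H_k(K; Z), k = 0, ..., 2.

H_0 = Z,  H_1 = Z,  H_2 = 0.

We work with the vertex ordering 0 < 1 < 2 < 3 < 4. The simplices of K, each written with vertices in increasing order, are:

  0-simplices (5): [0], [1], [2], [3], [4]
  1-simplices (10): [0,1], [0,2], [0,3], [0,4], [1,2], [1,3], [1,4], [2,3], [2,4], [3,4]
  2-simplices (5): [0,1,3], [0,1,4], [0,2,3], [1,2,4], [2,3,4]

giving chain groups C_0 ≅ Z^5, C_1 ≅ Z^10, C_2 ≅ Z^5.

∂_1: C_1 → C_0 sends each edge [p,q] (with p < q) to q − p. For instance
  ∂[0,1] = [1] − [0].
As a 5×10 matrix over Z this has rank 4, with invariant factors (1,1,1,1).

∂_2: C_2 → C_1 sends each 2-simplex [p,q,r] to [q,r] − [p,r] + [p,q]. For instance
  ∂[0,1,3] = [1,3] − [0,3] + [0,1],
  ∂[0,2,3] = [2,3] − [0,3] + [0,2].
This gives a 10×5 integer matrix of rank 5; reducing to Smith normal form yields diagonal entries (1,1,1,1,1).

From H_k ≅ ker(∂_k) / im(∂_{k+1}) we obtain:

  H_0: rank C_0 − rank ∂_1 = 5 − 4 = 1, and the invariant factors of ∂_1 are all 1, so H_0 ≅ Z.
  H_1: rank ker ∂_1 − rank ∂_2 = (10 − 4) − 5 = 1, and the invariant factors of ∂_2 are all 1, so H_1 ≅ Z.
  H_2: rank ker ∂_2 − rank ∂_3 = (5 − 5) − 0 = 0, and there is no ∂_3, so H_2 ≅ 0.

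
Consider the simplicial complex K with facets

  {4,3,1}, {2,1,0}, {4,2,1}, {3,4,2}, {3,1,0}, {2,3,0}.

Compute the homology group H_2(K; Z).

Fix the vertex order 0 < 1 < 2 < 3 < 4 and write every simplex with vertices in increasing order. Then dim K = 2 and the simplices of K are:

  0-simplices (5): [0], [1], [2], [3], [4]
  1-simplices (9): [0,1], [0,2], [0,3], [1,2], [1,3], [1,4], [2,3], [2,4], [3,4]
  2-simplices (6): [0,1,2], [0,1,3], [0,2,3], [1,2,4], [1,3,4], [2,3,4]

giving chain groups C_0 ≅ Z^5, C_1 ≅ Z^9, C_2 ≅ Z^6.

∂_1: C_1 → C_0 sends each edge [p,q] (with p < q) to q − p.
As a 5×9 matrix over Z this has rank 4, with invariant factors (1,1,1,1).

The boundary map ∂_2: C_2 → C_1 acts by ∂[p,q,r] = [q,r] − [p,r] + [p,q]. For instance
  ∂[0,1,2] = [1,2] − [0,2] + [0,1],
  ∂[1,3,4] = [3,4] − [1,4] + [1,3].
The resulting 9×6 matrix has rank 5, and its Smith normal form has invariant factors (1,1,1,1,1).

Now H_k = ker ∂_k / im ∂_{k+1}, so:

  H_2: rank ker ∂_2 − rank ∂_3 = (6 − 5) − 0 = 1, and there is no ∂_3, so H_2 = Z.

H_2 = Z.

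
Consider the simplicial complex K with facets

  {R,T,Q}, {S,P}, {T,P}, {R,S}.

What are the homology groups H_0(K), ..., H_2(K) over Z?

Fix the vertex order P < Q < R < S < T and write every simplex with vertices in increasing order. Then dim K = 2 and the simplices of K are:

  0-simplices (5): P, Q, R, S, T
  1-simplices (6): PS, PT, QR, QT, RS, RT
  2-simplices (1): QRT

so the chain groups are C_0 ≅ Z^5, C_1 ≅ Z^6, C_2 ≅ Z^1.

Boundary ∂_1: C_1 → C_0 maps an edge to its endpoints' difference, ∂[p,q] = q − p.
The resulting 5×6 matrix has rank 4, and its Smith normal form has invariant factors (1,1,1,1).

The boundary map ∂_2: C_2 → C_1 acts by ∂[p,q,r] = [q,r] − [p,r] + [p,q]. For instance
  ∂QRT = RT − QT + QR.
As a 6×1 matrix over Z this has rank 1, with invariant factors (1).

Now H_k = ker ∂_k / im ∂_{k+1}, so:

  H_0: rank C_0 − rank ∂_1 = 5 − 4 = 1, and the invariant factors of ∂_1 are all 1, so H_0 ≅ Z.
  H_1: rank ker ∂_1 − rank ∂_2 = (6 − 4) − 1 = 1, and the invariant factors of ∂_2 are all 1, so H_1 ≅ Z.
  H_2: rank ker ∂_2 − rank ∂_3 = (1 − 1) − 0 = 0, and there is no ∂_3, so H_2 ≅ 0.

As a check, the Euler characteristic is 5 − 6 + 1 = 0, which agrees with 1 − 1 + 0 = 0.

H_0 ≅ Z,  H_1 ≅ Z,  H_2 = 0.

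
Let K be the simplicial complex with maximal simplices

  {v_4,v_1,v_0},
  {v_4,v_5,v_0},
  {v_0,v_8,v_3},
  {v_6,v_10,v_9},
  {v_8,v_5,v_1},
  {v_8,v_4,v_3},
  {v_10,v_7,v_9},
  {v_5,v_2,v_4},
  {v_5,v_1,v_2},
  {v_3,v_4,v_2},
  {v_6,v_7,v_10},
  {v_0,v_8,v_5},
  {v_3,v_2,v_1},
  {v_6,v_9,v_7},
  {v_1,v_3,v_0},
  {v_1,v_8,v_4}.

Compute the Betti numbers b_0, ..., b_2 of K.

Fix the vertex order v_0 < v_1 < v_2 < v_3 < v_4 < v_5 < v_6 < v_7 < v_8 < v_9 < v_10 and write every simplex with vertices in increasing order. Then dim K = 2 and the simplices of K are:

  0-simplices (11): [v_0], [v_1], [v_2], [v_3], [v_4], [v_5], [v_6], [v_7], [v_8], [v_9], [v_10]
  1-simplices (24): (24 of them)
  2-simplices (16): (16 of them)

so the chain groups are C_0 ≅ Z^11, C_1 ≅ Z^24, C_2 ≅ Z^16.

∂_1: C_1 → C_0 maps an edge to its endpoints' difference, ∂[p,q] = q − p. For instance
  ∂[v_1,v_5] = [v_5] − [v_1].
As a 11×24 matrix over Z this has rank 9, with invariant factors (1,1,1,1,1,1,1,1,1).

Boundary ∂_2: C_2 → C_1 maps a triangle to the signed sum of its edges. For instance
  ∂[v_2,v_4,v_5] = [v_4,v_5] − [v_2,v_5] + [v_2,v_4],
  ∂[v_0,v_3,v_8] = [v_3,v_8] − [v_0,v_8] + [v_0,v_3].
As a 24×16 matrix over Z this has rank 15, with invariant factors (1,1,1,1,1,1,1,1,1,1,1,1,1,1,2).

Computing H_k = (kernel of ∂_k) / (image of ∂_{k+1}):

  H_0: rank C_0 − rank ∂_1 = 11 − 9 = 2, and the invariant factors of ∂_1 are all 1, so H_0 = Z^2.
  H_1: rank ker ∂_1 − rank ∂_2 = (24 − 9) − 15 = 0, and ∂_2 has invariant factor 2 > 1, so H_1 = Z_2.
  H_2: rank ker ∂_2 − rank ∂_3 = (16 − 15) − 0 = 1, and there is no ∂_3, so H_2 = Z.

Hence the Betti numbers are b_0 = 2, b_1 = 0, b_2 = 1.

b_0 = 2, b_1 = 0, b_2 = 1.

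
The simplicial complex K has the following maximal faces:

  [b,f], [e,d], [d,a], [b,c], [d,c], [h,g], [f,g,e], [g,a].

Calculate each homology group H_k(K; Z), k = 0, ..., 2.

H_0 = Z,  H_1 = Z^2,  H_2 = 0.

Take the total order a < b < c < d < e < f < g < h on the vertex set. Then K (dimension 2) consists of the simplices:

  0-simplices (8): a, b, c, d, e, f, g, h
  1-simplices (10): ad, ag, bc, bf, cd, de, ef, eg, fg, gh
  2-simplices (1): efg

so the chain groups are C_0 ≅ Z^8, C_1 ≅ Z^10, C_2 ≅ Z^1.

∂_1: C_1 → C_0 maps an edge to its endpoints' difference, ∂[p,q] = q − p.
The resulting 8×10 matrix has rank 7, and its Smith normal form has invariant factors (1,1,1,1,1,1,1).

The boundary map ∂_2: C_2 → C_1 sends each 2-simplex [p,q,r] to [q,r] − [p,r] + [p,q]. For instance
  ∂efg = fg − eg + ef.
This gives a 10×1 integer matrix of rank 1; reducing to Smith normal form yields diagonal entries (1).

Computing H_k = (kernel of ∂_k) / (image of ∂_{k+1}):

  H_0: rank C_0 − rank ∂_1 = 8 − 7 = 1, and the invariant factors of ∂_1 are all 1, so H_0 = Z.
  H_1: rank ker ∂_1 − rank ∂_2 = (10 − 7) − 1 = 2, and the invariant factors of ∂_2 are all 1, so H_1 = Z^2.
  H_2: rank ker ∂_2 − rank ∂_3 = (1 − 1) − 0 = 0, and there is no ∂_3, so H_2 = 0.

As a check, the Euler characteristic is 8 − 10 + 1 = -1, which agrees with 1 − 2 + 0 = -1.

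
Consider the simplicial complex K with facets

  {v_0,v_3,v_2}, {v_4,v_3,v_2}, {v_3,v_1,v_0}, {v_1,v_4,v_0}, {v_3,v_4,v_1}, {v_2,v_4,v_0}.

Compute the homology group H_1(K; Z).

Fix the vertex order v_0 < v_1 < v_2 < v_3 < v_4 and write every simplex with vertices in increasing order. Then dim K = 2 and the simplices of K are:

  0-simplices (5): [v_0], [v_1], [v_2], [v_3], [v_4]
  1-simplices (9): [v_0,v_1], [v_0,v_2], [v_0,v_3], [v_0,v_4], [v_1,v_3], [v_1,v_4], [v_2,v_3], [v_2,v_4], [v_3,v_4]
  2-simplices (6): [v_0,v_1,v_3], [v_0,v_1,v_4], [v_0,v_2,v_3], [v_0,v_2,v_4], [v_1,v_3,v_4], [v_2,v_3,v_4]

giving chain groups C_0 ≅ Z^5, C_1 ≅ Z^9, C_2 ≅ Z^6.

∂_1: C_1 → C_0 is given by ∂[p,q] = [q] − [p]. For instance
  ∂[v_3,v_4] = [v_4] − [v_3].
This gives a 5×9 integer matrix of rank 4; reducing to Smith normal form yields diagonal entries (1,1,1,1).

∂_2: C_2 → C_1 acts by ∂[p,q,r] = [q,r] − [p,r] + [p,q]. For instance
  ∂[v_0,v_1,v_3] = [v_1,v_3] − [v_0,v_3] + [v_0,v_1],
  ∂[v_2,v_3,v_4] = [v_3,v_4] − [v_2,v_4] + [v_2,v_3].
As a 9×6 matrix over Z this has rank 5, with invariant factors (1,1,1,1,1).

Now H_k = ker ∂_k / im ∂_{k+1}, so:

  H_1: rank ker ∂_1 − rank ∂_2 = (9 − 4) − 5 = 0, and the invariant factors of ∂_2 are all 1, so H_1 ≅ 0.

H_1 ≅ 0.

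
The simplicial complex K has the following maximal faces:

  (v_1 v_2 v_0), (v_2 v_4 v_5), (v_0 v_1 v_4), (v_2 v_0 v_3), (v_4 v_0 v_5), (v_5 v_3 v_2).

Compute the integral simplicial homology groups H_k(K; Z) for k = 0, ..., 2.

H_0 = Z,  H_1 = Z,  H_2 = 0.

We work with the vertex ordering v_0 < v_1 < v_2 < v_3 < v_4 < v_5. The simplices of K, each written with vertices in increasing order, are:

  0-simplices (6): [v_0], [v_1], [v_2], [v_3], [v_4], [v_5]
  1-simplices (12): [v_0,v_1], [v_0,v_2], [v_0,v_3], [v_0,v_4], [v_0,v_5], [v_1,v_2], [v_1,v_4], [v_2,v_3], [v_2,v_4], [v_2,v_5], [v_3,v_5], [v_4,v_5]
  2-simplices (6): [v_0,v_1,v_2], [v_0,v_1,v_4], [v_0,v_2,v_3], [v_0,v_4,v_5], [v_2,v_3,v_5], [v_2,v_4,v_5]

giving chain groups C_0 ≅ Z^6, C_1 ≅ Z^12, C_2 ≅ Z^6.

∂_1: C_1 → C_0 sends each edge [p,q] (with p < q) to q − p. For instance
  ∂[v_0,v_1] = [v_1] − [v_0].
This gives a 6×12 integer matrix of rank 5; reducing to Smith normal form yields diagonal entries (1,1,1,1,1).

∂_2: C_2 → C_1 acts by ∂[p,q,r] = [q,r] − [p,r] + [p,q]. For instance
  ∂[v_2,v_4,v_5] = [v_4,v_5] − [v_2,v_5] + [v_2,v_4],
  ∂[v_0,v_1,v_4] = [v_1,v_4] − [v_0,v_4] + [v_0,v_1].
The resulting 12×6 matrix has rank 6, and its Smith normal form has invariant factors (1,1,1,1,1,1).

From H_k ≅ ker(∂_k) / im(∂_{k+1}) we obtain:

  H_0: rank C_0 − rank ∂_1 = 6 − 5 = 1, and the invariant factors of ∂_1 are all 1, so H_0 = Z.
  H_1: rank ker ∂_1 − rank ∂_2 = (12 − 5) − 6 = 1, and the invariant factors of ∂_2 are all 1, so H_1 = Z.
  H_2: rank ker ∂_2 − rank ∂_3 = (6 − 6) − 0 = 0, and there is no ∂_3, so H_2 = 0.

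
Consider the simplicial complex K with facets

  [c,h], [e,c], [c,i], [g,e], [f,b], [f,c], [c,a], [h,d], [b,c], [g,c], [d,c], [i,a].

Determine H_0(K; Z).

H_0 ≅ Z.

We work with the vertex ordering a < b < c < d < e < f < g < h < i. The simplices of K, each written with vertices in increasing order, are:

  0-simplices (9): a, b, c, d, e, f, g, h, i
  1-simplices (12): ac, ai, bc, bf, cd, ce, cf, cg, ch, ci, dh, eg

so the chain groups are C_0 ≅ Z^9, C_1 ≅ Z^12.

The boundary map ∂_1: C_1 → C_0 is given by ∂[p,q] = [q] − [p]. For instance
  ∂ai = i − a.
The resulting 9×12 matrix has rank 8, and its Smith normal form has invariant factors (1,1,1,1,1,1,1,1).

Computing H_k = (kernel of ∂_k) / (image of ∂_{k+1}):

  H_0: rank C_0 − rank ∂_1 = 9 − 8 = 1, and the invariant factors of ∂_1 are all 1, so H_0 = Z.

(K is a triangulation of a wedge of 4 circles.)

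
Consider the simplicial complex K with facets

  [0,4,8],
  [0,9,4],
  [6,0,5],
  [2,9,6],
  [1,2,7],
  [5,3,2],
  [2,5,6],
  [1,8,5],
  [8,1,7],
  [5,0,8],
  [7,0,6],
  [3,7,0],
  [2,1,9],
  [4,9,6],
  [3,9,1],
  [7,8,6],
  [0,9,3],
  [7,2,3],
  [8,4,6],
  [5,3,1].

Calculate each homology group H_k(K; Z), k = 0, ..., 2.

H_0 ≅ Z,  H_1 ≅ Z ⊕ Z/2,  H_2 = 0.

Order the vertices as 0 < 1 < 2 < 3 < 4 < 5 < 6 < 7 < 8 < 9. Listing each simplex with vertices in this order, K has dimension 2 with simplices:

  0-simplices (10): [0], [1], [2], [3], [4], [5], [6], [7], [8], [9]
  1-simplices (30): (30 of them)
  2-simplices (20): (20 of them)

giving chain groups C_0 ≅ Z^10, C_1 ≅ Z^30, C_2 ≅ Z^20.

The boundary map ∂_1: C_1 → C_0 maps an edge to its endpoints' difference, ∂[p,q] = q − p.
The 10×30 boundary matrix has rank 9 and Smith normal form diag(1,1,1,1,1,1,1,1,1).

The boundary map ∂_2: C_2 → C_1 maps a triangle to the signed sum of its edges. For instance
  ∂[1,7,8] = [7,8] − [1,8] + [1,7],
  ∂[0,3,7] = [3,7] − [0,7] + [0,3].
The 30×20 boundary matrix has rank 20 and Smith normal form diag(1,1,1,1,1,1,1,1,1,1,1,1,1,1,1,1,1,1,1,2).

Computing H_k = (kernel of ∂_k) / (image of ∂_{k+1}):

  H_0: rank C_0 − rank ∂_1 = 10 − 9 = 1, and the invariant factors of ∂_1 are all 1, so H_0 = Z.
  H_1: rank ker ∂_1 − rank ∂_2 = (30 − 9) − 20 = 1, and ∂_2 has invariant factor 2 > 1, so H_1 = Z ⊕ Z/2.
  H_2: rank ker ∂_2 − rank ∂_3 = (20 − 20) − 0 = 0, and there is no ∂_3, so H_2 = 0.

(K is a triangulation of the Klein bottle.)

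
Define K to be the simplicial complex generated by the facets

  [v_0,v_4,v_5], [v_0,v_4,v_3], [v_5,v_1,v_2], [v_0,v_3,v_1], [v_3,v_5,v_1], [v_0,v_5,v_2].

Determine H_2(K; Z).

Order the vertices as v_0 < v_1 < v_2 < v_3 < v_4 < v_5. Listing each simplex with vertices in this order, K has dimension 2 with simplices:

  0-simplices (6): [v_0], [v_1], [v_2], [v_3], [v_4], [v_5]
  1-simplices (12): [v_0,v_1], [v_0,v_2], [v_0,v_3], [v_0,v_4], [v_0,v_5], [v_1,v_2], [v_1,v_3], [v_1,v_5], [v_2,v_5], [v_3,v_4], [v_3,v_5], [v_4,v_5]
  2-simplices (6): [v_0,v_1,v_3], [v_0,v_2,v_5], [v_0,v_3,v_4], [v_0,v_4,v_5], [v_1,v_2,v_5], [v_1,v_3,v_5]

Hence C_0 ≅ Z^6, C_1 ≅ Z^12, C_2 ≅ Z^6.

Boundary ∂_1: C_1 → C_0 maps an edge to its endpoints' difference, ∂[p,q] = q − p.
As a 6×12 matrix over Z this has rank 5, with invariant factors (1,1,1,1,1).

The boundary map ∂_2: C_2 → C_1 sends each 2-simplex [p,q,r] to [q,r] − [p,r] + [p,q]. For instance
  ∂[v_1,v_3,v_5] = [v_3,v_5] − [v_1,v_5] + [v_1,v_3],
  ∂[v_0,v_1,v_3] = [v_1,v_3] − [v_0,v_3] + [v_0,v_1].
This gives a 12×6 integer matrix of rank 6; reducing to Smith normal form yields diagonal entries (1,1,1,1,1,1).

Reading off H_k = ker ∂_k / im ∂_{k+1}:

  H_2: rank ker ∂_2 − rank ∂_3 = (6 − 6) − 0 = 0, and there is no ∂_3, so H_2 ≅ 0.

(K is a triangulation of the cylinder S^1 x I.)

H_2 ≅ 0.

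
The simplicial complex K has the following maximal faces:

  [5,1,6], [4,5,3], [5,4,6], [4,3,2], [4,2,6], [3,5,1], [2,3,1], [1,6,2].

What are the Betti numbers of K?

K has 6 vertices, 12 edges, 8 triangles.
rank ∂_0 = 0, rank ∂_1 = 5 ⇒ b_0 = 6 − 0 − 5 = 1; all invariant factors of ∂_1 are 1 so no torsion. So H_0 = Z.
rank ∂_1 = 5, rank ∂_2 = 7 ⇒ b_1 = 12 − 5 − 7 = 0; all invariant factors of ∂_2 are 1 so no torsion. So H_1 = 0.
rank ∂_2 = 7, rank ∂_3 = 0 ⇒ b_2 = 8 − 7 − 0 = 1. So H_2 = Z.

b_0 = 1, b_1 = 0, b_2 = 1.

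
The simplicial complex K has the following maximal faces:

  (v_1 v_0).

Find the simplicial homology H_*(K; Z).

Order the vertices as v_0 < v_1. Listing each simplex with vertices in this order, K has dimension 1 with simplices:

  0-simplices (2): [v_0], [v_1]
  1-simplices (1): [v_0,v_1]

Hence C_0 ≅ Z^2, C_1 ≅ Z^1.

The boundary map ∂_1: C_1 → C_0 maps an edge to its endpoints' difference, ∂[p,q] = q − p. For instance
  ∂[v_0,v_1] = [v_1] − [v_0].
The 2×1 boundary matrix has rank 1 and Smith normal form diag(1).

From H_k ≅ ker(∂_k) / im(∂_{k+1}) we obtain:

  H_0: rank C_0 − rank ∂_1 = 2 − 1 = 1, and the invariant factors of ∂_1 are all 1, so H_0 ≅ Z.
  H_1: rank ker ∂_1 − rank ∂_2 = (1 − 1) − 0 = 0, and there is no ∂_2, so H_1 ≅ 0.

As a check, the Euler characteristic is 2 − 1 = 1, which agrees with 1 − 0 = 1.
(K is a triangulation of the 1-simplex.)

H_0 = Z,  H_1 = 0.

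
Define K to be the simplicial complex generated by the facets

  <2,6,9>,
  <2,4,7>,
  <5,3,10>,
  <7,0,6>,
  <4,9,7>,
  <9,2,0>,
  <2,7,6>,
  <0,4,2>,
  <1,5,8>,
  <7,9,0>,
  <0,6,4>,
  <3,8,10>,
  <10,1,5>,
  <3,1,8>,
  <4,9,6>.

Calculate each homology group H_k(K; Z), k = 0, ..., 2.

Order the vertices as 0 < 1 < 2 < 3 < 4 < 5 < 6 < 7 < 8 < 9 < 10. Listing each simplex with vertices in this order, K has dimension 2 with simplices:

  0-simplices (11): [0], [1], [2], [3], [4], [5], [6], [7], [8], [9], [10]
  1-simplices (25): (25 of them)
  2-simplices (15): [0,2,4], [0,2,9], [0,4,6], [0,6,7], [0,7,9], [1,3,8], [1,5,8], [1,5,10], [2,4,7], [2,6,7], [2,6,9], [3,5,10], [3,8,10], [4,6,9], [4,7,9]

Hence C_0 ≅ Z^11, C_1 ≅ Z^25, C_2 ≅ Z^15.

Boundary ∂_1: C_1 → C_0 maps an edge to its endpoints' difference, ∂[p,q] = q − p.
The 11×25 boundary matrix has rank 9 and Smith normal form diag(1,1,1,1,1,1,1,1,1).

The boundary map ∂_2: C_2 → C_1 maps a triangle to the signed sum of its edges. For instance
  ∂[2,6,7] = [6,7] − [2,7] + [2,6],
  ∂[2,6,9] = [6,9] − [2,9] + [2,6].
As a 25×15 matrix over Z this has rank 15, with invariant factors (1,1,1,1,1,1,1,1,1,1,1,1,1,1,2).

Now H_k = ker ∂_k / im ∂_{k+1}, so:

  H_0: rank C_0 − rank ∂_1 = 11 − 9 = 2, and the invariant factors of ∂_1 are all 1, so H_0 ≅ Z^2.
  H_1: rank ker ∂_1 − rank ∂_2 = (25 − 9) − 15 = 1, and ∂_2 has invariant factor 2 > 1, so H_1 ≅ Z ⊕ Z/2.
  H_2: rank ker ∂_2 − rank ∂_3 = (15 − 15) − 0 = 0, and there is no ∂_3, so H_2 ≅ 0.

As a check, the Euler characteristic is 11 − 25 + 15 = 1, which agrees with 2 − 1 + 0 = 1.
(K is a triangulation of the disjoint union of the real projective plane RP^2 and the Möbius band.)

H_0 ≅ Z^2,  H_1 ≅ Z ⊕ Z/2,  H_2 = 0.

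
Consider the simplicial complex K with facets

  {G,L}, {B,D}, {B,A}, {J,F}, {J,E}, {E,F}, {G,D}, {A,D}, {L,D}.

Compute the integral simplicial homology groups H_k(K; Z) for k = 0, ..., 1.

K has 8 vertices, 9 edges.
rank ∂_0 = 0, rank ∂_1 = 6 ⇒ b_0 = 8 − 0 − 6 = 2; all invariant factors of ∂_1 are 1 so no torsion. So H_0 ≅ Z^2.
rank ∂_1 = 6, rank ∂_2 = 0 ⇒ b_1 = 9 − 6 − 0 = 3. So H_1 ≅ Z^3.

H_0 ≅ Z^2,  H_1 ≅ Z^3.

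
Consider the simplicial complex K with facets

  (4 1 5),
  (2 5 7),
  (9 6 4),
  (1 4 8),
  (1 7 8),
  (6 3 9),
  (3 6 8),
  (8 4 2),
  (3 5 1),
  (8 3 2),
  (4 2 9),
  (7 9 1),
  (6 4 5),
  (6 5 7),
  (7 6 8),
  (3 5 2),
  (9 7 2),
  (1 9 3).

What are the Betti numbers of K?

Take the total order 1 < 2 < 3 < 4 < 5 < 6 < 7 < 8 < 9 on the vertex set. Then K (dimension 2) consists of the simplices:

  0-simplices (9): [1], [2], [3], [4], [5], [6], [7], [8], [9]
  1-simplices (27): (27 of them)
  2-simplices (18): [1,3,5], [1,3,9], [1,4,5], [1,4,8], [1,7,8], [1,7,9], [2,3,5], [2,3,8], [2,4,8], [2,4,9], [2,5,7], [2,7,9], [3,6,8], [3,6,9], [4,5,6], [4,6,9], [5,6,7], [6,7,8]

Hence C_0 ≅ Z^9, C_1 ≅ Z^27, C_2 ≅ Z^18.

Boundary ∂_1: C_1 → C_0 is given by ∂[p,q] = [q] − [p]. For instance
  ∂[6,8] = [8] − [6].
This gives a 9×27 integer matrix of rank 8; reducing to Smith normal form yields diagonal entries (1,1,1,1,1,1,1,1).

The boundary map ∂_2: C_2 → C_1 maps a triangle to the signed sum of its edges. For instance
  ∂[6,7,8] = [7,8] − [6,8] + [6,7],
  ∂[3,6,8] = [6,8] − [3,8] + [3,6].
As a 27×18 matrix over Z this has rank 17, with invariant factors (1,1,1,1,1,1,1,1,1,1,1,1,1,1,1,1,1).

Reading off H_k = ker ∂_k / im ∂_{k+1}:

  H_0: rank C_0 − rank ∂_1 = 9 − 8 = 1, and the invariant factors of ∂_1 are all 1, so H_0 = Z.
  H_1: rank ker ∂_1 − rank ∂_2 = (27 − 8) − 17 = 2, and the invariant factors of ∂_2 are all 1, so H_1 = Z^2.
  H_2: rank ker ∂_2 − rank ∂_3 = (18 − 17) − 0 = 1, and there is no ∂_3, so H_2 = Z.

(K is a triangulation of the torus T^2.)

Hence the Betti numbers are b_0 = 1, b_1 = 2, b_2 = 1.

b_0 = 1, b_1 = 2, b_2 = 1.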